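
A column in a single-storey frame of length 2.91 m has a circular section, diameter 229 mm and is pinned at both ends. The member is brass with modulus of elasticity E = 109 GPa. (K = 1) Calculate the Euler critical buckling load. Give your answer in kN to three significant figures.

I = πd⁴/64 = π×229⁴/64 = 1.350×10^8 mm⁴
I = 1.350×10^8 mm⁴ = 1.350×10^-4 m⁴
Effective length L_e = K·L = 1 × 2.91 = 2.910 m
P_cr = π²EI / L_e² = π² × 109×10⁹ × 1.350×10^-4 / 2.910² = 1.715×10^7 N

P_cr ≈ 17100 kN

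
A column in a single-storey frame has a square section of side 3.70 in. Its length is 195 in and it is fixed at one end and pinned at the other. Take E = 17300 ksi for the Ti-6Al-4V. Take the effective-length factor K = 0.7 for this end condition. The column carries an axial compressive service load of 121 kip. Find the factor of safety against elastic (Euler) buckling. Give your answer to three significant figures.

I = a⁴/12 = 3.70⁴/12 = 15.62 in⁴
Effective length L_e = K·L = 0.7 × 195 = 136.5 in
P_cr = π²EI / L_e² = π² × 17300×10³ × 15.62 / 136.5² = 1.431×10^5 lb
Factor of safety n = P_cr / P = 143.12 / 121 = 1.18

n ≈ 1.18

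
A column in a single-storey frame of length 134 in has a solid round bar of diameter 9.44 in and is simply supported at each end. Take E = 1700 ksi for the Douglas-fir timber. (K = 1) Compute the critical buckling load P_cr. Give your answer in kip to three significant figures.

P_cr ≈ 364 kip

I = πd⁴/64 = π×9.44⁴/64 = 389.8 in⁴
Effective length L_e = K·L = 1 × 134 = 134.0 in
P_cr = π²EI / L_e² = π² × 1700×10³ × 389.8 / 134.0² = 3.642×10^5 lb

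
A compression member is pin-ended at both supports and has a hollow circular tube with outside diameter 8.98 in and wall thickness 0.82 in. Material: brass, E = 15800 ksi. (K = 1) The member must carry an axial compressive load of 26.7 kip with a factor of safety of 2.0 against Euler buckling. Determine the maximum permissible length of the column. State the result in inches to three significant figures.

Inner diameter d_i = 8.98 − 2×0.82 = 7.340 in
I = π(d_o⁴ − d_i⁴)/64 = π(8.98⁴ − 7.340⁴)/64 = 176.7 in⁴
Required critical load P_cr = n·P = 2.0 × 26.7 = 53.40 kip = 5.340×10^4 lb
From P_cr = π²EI/(K·L)²:  L = (1/K)·√(π²EI/P_cr) = (1/1)·√(π²×1.58×10^7×176.7/5.340×10^4)
L = 718 in

L_max ≈ 718 in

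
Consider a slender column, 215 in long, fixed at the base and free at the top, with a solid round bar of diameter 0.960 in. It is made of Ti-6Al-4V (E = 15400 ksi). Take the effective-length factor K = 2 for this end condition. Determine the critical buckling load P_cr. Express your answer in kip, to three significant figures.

I = πd⁴/64 = π×0.960⁴/64 = 4.169×10^-2 in⁴
Effective length L_e = K·L = 2 × 215 = 430.0 in
P_cr = π²EI / L_e² = π² × 15400×10³ × 4.169×10^-2 / 430.0² = 34.27 lb

P_cr ≈ 0.0343 kip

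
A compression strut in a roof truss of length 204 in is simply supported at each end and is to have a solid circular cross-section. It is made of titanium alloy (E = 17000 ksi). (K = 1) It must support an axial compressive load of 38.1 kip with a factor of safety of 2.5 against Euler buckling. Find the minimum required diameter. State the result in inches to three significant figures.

d ≈ 4.68 in

Required P_cr = n·P = 2.5 × 38.1 = 95.25 kip
L_e = K·L = 1 × 204 = 204.0 in
Required I = P_cr·L_e²/(π²E) = 9.525×10^4 × 204.0² / (π² × 1.70×10^7) = 23.63 in⁴
Solid circle: I = πd⁴/64  ⇒  d = (64I/π)^(1/4) = (64×23.63/π)^(1/4) = 4.68 in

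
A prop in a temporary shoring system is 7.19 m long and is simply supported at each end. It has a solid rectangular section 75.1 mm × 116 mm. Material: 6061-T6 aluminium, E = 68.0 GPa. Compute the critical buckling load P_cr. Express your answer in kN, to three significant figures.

Buckling occurs about the weak axis: I_min = h·b³/12 with b = 75.1 mm (the shorter side).
I_min = 116×75.1³/12 = 4.094×10^6 mm⁴
I = 4.094×10^6 mm⁴ = 4.094×10^-6 m⁴
Effective length L_e = K·L = 1 × 7.19 = 7.190 m
P_cr = π²EI / L_e² = π² × 68.0×10⁹ × 4.094×10^-6 / 7.190² = 5.316×10^4 N

P_cr ≈ 53.2 kN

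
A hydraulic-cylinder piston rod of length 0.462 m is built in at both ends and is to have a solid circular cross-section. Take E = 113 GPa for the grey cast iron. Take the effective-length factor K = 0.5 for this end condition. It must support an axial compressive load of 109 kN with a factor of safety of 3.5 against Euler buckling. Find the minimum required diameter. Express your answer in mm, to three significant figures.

Required P_cr = n·P = 3.5 × 109 = 381.5 kN
L_e = K·L = 0.5 × 0.462 = 0.2310 m
Required I = P_cr·L_e²/(π²E) = 3.815×10^5 × 0.2310² / (π² × 1.13×10^11) = 1.825×10^-8 m⁴
I_req = 1.825×10^4 mm⁴
Solid circle: I = πd⁴/64  ⇒  d = (64I/π)^(1/4) = (64×1.825×10^4/π)^(1/4) = 24.7 mm

d ≈ 24.7 mm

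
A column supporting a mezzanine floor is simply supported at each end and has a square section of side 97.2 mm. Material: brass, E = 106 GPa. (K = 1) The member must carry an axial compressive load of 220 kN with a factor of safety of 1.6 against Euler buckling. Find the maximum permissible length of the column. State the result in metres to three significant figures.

I = a⁴/12 = 97.2⁴/12 = 7.438×10^6 mm⁴
I = 7.438×10^-6 m⁴
Required critical load P_cr = n·P = 1.6 × 220 = 352.0 kN = 3.520×10^5 N
From P_cr = π²EI/(K·L)²:  L = (1/K)·√(π²EI/P_cr) = (1/1)·√(π²×1.06×10^11×7.438×10^-6/3.520×10^5)
L = 4.70 m

L_max ≈ 4.70 m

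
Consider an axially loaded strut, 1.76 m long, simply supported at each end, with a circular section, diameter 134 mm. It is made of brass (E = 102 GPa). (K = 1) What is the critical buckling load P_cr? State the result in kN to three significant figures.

I = πd⁴/64 = π×134⁴/64 = 1.583×10^7 mm⁴
I = 1.583×10^7 mm⁴ = 1.583×10^-5 m⁴
Effective length L_e = K·L = 1 × 1.76 = 1.760 m
P_cr = π²EI / L_e² = π² × 102×10⁹ × 1.583×10^-5 / 1.760² = 5.144×10^6 N

P_cr ≈ 5140 kN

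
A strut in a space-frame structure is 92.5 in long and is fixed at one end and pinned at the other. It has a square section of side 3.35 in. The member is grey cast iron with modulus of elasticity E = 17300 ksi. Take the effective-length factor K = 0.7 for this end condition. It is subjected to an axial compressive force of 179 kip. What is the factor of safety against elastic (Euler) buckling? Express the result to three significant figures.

I = a⁴/12 = 3.35⁴/12 = 10.50 in⁴
Effective length L_e = K·L = 0.7 × 92.5 = 64.75 in
P_cr = π²EI / L_e² = π² × 17300×10³ × 10.50 / 64.75² = 4.274×10^5 lb
Factor of safety n = P_cr / P = 427.43 / 179 = 2.39

n ≈ 2.39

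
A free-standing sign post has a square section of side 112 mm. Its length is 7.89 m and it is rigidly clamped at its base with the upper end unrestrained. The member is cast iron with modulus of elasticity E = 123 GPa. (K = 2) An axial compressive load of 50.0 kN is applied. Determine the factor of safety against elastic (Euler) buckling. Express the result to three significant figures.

I = a⁴/12 = 112⁴/12 = 1.311×10^7 mm⁴
I = 1.311×10^7 mm⁴ = 1.311×10^-5 m⁴
Effective length L_e = K·L = 2 × 7.89 = 15.78 m
P_cr = π²EI / L_e² = π² × 123×10⁹ × 1.311×10^-5 / 15.78² = 6.393×10^4 N
Factor of safety n = P_cr / P = 63.927 / 50.0 = 1.28

n ≈ 1.28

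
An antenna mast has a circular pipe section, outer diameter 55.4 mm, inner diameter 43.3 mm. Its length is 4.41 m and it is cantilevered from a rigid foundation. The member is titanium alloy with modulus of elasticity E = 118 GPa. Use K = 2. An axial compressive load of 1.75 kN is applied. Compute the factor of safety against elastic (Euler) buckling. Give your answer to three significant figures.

n ≈ 2.48

d_o = 55.4 mm, d_i = 43.3 mm
I = π(d_o⁴ − d_i⁴)/64 = π(55.4⁴ − 43.30⁴)/64 = 2.898×10^5 mm⁴
I = 2.898×10^5 mm⁴ = 2.898×10^-7 m⁴
Effective length L_e = K·L = 2 × 4.41 = 8.820 m
P_cr = π²EI / L_e² = π² × 118×10⁹ × 2.898×10^-7 / 8.820² = 4.339×10^3 N
Factor of safety n = P_cr / P = 4.3391 / 1.75 = 2.48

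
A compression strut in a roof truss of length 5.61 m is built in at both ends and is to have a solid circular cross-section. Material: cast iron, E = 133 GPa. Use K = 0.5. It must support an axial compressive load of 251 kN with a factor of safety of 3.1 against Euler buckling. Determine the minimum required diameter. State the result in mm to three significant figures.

d ≈ 98.7 mm

Required P_cr = n·P = 3.1 × 251 = 778.1 kN
L_e = K·L = 0.5 × 5.61 = 2.805 m
Required I = P_cr·L_e²/(π²E) = 7.781×10^5 × 2.805² / (π² × 1.33×10^11) = 4.664×10^-6 m⁴
I_req = 4.664×10^6 mm⁴
Solid circle: I = πd⁴/64  ⇒  d = (64I/π)^(1/4) = (64×4.664×10^6/π)^(1/4) = 98.7 mm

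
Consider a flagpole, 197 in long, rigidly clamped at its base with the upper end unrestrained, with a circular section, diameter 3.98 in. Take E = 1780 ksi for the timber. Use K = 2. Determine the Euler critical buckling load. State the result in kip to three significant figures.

I = πd⁴/64 = π×3.98⁴/64 = 12.32 in⁴
Effective length L_e = K·L = 2 × 197 = 394.0 in
P_cr = π²EI / L_e² = π² × 1780×10³ × 12.32 / 394.0² = 1.394×10^3 lb

P_cr ≈ 1.39 kip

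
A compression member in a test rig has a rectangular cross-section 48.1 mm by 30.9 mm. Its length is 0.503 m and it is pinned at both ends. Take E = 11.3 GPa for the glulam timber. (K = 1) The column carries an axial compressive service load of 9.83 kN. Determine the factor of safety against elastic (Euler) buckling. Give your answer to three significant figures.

n ≈ 5.30

Buckling occurs about the weak axis: I_min = h·b³/12 with b = 30.9 mm (the shorter side).
I_min = 48.1×30.9³/12 = 1.183×10^5 mm⁴
I = 1.183×10^5 mm⁴ = 1.183×10^-7 m⁴
Effective length L_e = K·L = 1 × 0.503 = 0.5030 m
P_cr = π²EI / L_e² = π² × 11.3×10⁹ × 1.183×10^-7 / 0.5030² = 5.213×10^4 N
Factor of safety n = P_cr / P = 52.129 / 9.83 = 5.30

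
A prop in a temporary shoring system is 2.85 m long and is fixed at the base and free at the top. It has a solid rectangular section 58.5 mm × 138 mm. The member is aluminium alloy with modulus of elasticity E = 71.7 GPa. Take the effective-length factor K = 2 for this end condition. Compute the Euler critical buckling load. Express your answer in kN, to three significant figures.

P_cr ≈ 50.1 kN

Buckling occurs about the weak axis: I_min = h·b³/12 with b = 58.5 mm (the shorter side).
I_min = 138×58.5³/12 = 2.302×10^6 mm⁴
I = 2.302×10^6 mm⁴ = 2.302×10^-6 m⁴
Effective length L_e = K·L = 2 × 2.85 = 5.700 m
P_cr = π²EI / L_e² = π² × 71.7×10⁹ × 2.302×10^-6 / 5.700² = 5.015×10^4 N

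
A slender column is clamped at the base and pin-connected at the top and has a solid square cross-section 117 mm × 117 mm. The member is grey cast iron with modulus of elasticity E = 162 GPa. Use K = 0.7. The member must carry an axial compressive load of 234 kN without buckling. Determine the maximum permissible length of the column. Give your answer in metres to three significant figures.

L_max ≈ 14.8 m

I = a⁴/12 = 117⁴/12 = 1.562×10^7 mm⁴
I = 1.562×10^-5 m⁴
At the buckling limit P_cr = P = 2.340×10^5 N
From P_cr = π²EI/(K·L)²:  L = (1/K)·√(π²EI/P_cr) = (1/0.7)·√(π²×1.62×10^11×1.562×10^-5/2.340×10^5)
L = 14.8 m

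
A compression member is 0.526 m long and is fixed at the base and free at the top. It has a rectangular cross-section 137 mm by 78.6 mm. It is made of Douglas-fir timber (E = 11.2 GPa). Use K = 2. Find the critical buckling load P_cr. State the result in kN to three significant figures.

Buckling occurs about the weak axis: I_min = h·b³/12 with b = 78.6 mm (the shorter side).
I_min = 137×78.6³/12 = 5.544×10^6 mm⁴
I = 5.544×10^6 mm⁴ = 5.544×10^-6 m⁴
Effective length L_e = K·L = 2 × 0.526 = 1.052 m
P_cr = π²EI / L_e² = π² × 11.2×10⁹ × 5.544×10^-6 / 1.052² = 5.537×10^5 N

P_cr ≈ 554 kN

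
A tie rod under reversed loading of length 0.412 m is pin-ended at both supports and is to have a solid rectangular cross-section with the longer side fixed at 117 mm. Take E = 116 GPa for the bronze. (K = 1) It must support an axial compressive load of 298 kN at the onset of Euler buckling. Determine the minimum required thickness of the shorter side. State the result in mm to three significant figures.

L_e = K·L = 1 × 0.412 = 0.4120 m
Required I = P_cr·L_e²/(π²E) = 2.980×10^5 × 0.4120² / (π² × 1.16×10^11) = 4.418×10^-8 m⁴
I_req = 4.418×10^4 mm⁴
Rectangle, weak axis: I_min = h·b³/12 with h = 117 mm fixed  ⇒  b = (12I/h)^(1/3) = 16.5 mm

b ≈ 16.5 mm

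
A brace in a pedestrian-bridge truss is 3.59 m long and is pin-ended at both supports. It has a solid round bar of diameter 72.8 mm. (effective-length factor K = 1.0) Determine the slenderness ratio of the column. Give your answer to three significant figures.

λ ≈ 197

I = πd⁴/64 = π×72.8⁴/64 = 1.379×10^6 mm⁴
A = 4.162×10^3 mm²;  r_min = √(I/A) = √(1.379×10^6/4.162×10^3) = 18.20 mm
L_e = K·L = 1 × 3.59 m = 3.590 m = 3590.0 mm
λ = L_e / r_min = 3590.0 / 18.20 = 197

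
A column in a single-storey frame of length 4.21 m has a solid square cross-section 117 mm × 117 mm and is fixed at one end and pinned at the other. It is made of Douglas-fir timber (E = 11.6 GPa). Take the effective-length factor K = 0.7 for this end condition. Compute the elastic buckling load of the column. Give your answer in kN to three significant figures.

I = a⁴/12 = 117⁴/12 = 1.562×10^7 mm⁴
I = 1.562×10^7 mm⁴ = 1.562×10^-5 m⁴
Effective length L_e = K·L = 0.7 × 4.21 = 2.947 m
P_cr = π²EI / L_e² = π² × 11.6×10⁹ × 1.562×10^-5 / 2.947² = 2.059×10^5 N

P_cr ≈ 206 kN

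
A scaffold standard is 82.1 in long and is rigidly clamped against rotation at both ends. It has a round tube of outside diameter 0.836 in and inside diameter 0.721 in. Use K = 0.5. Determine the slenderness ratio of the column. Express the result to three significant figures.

λ ≈ 149

d_o = 0.836 in, d_i = 0.721 in
I = π(d_o⁴ − d_i⁴)/64 = π(0.836⁴ − 0.7210⁴)/64 = 1.071×10^-2 in⁴
A = 0.1406 in²;  r_min = √(I/A) = √(1.071×10^-2/0.1406) = 0.2760 in
L_e = K·L = 0.5 × 82.1 = 41.05 in
λ = L_e / r_min = 41.050 / 0.2760 = 149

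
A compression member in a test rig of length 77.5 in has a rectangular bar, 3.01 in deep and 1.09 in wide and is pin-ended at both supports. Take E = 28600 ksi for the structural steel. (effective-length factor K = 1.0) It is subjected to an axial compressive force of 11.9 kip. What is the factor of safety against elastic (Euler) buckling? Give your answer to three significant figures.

n ≈ 1.28

Buckling occurs about the weak axis: I_min = h·b³/12 with b = 1.09 in (the shorter side).
I_min = 3.01×1.09³/12 = 0.3248 in⁴
Effective length L_e = K·L = 1 × 77.5 = 77.50 in
P_cr = π²EI / L_e² = π² × 28600×10³ × 0.3248 / 77.50² = 1.527×10^4 lb
Factor of safety n = P_cr / P = 15.266 / 11.9 = 1.28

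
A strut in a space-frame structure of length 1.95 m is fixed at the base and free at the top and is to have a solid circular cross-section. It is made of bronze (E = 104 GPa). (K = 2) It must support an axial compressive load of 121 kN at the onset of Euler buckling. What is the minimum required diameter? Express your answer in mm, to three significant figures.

L_e = K·L = 2 × 1.95 = 3.900 m
Required I = P_cr·L_e²/(π²E) = 1.210×10^5 × 3.900² / (π² × 1.04×10^11) = 1.793×10^-6 m⁴
I_req = 1.793×10^6 mm⁴
Solid circle: I = πd⁴/64  ⇒  d = (64I/π)^(1/4) = (64×1.793×10^6/π)^(1/4) = 77.7 mm

d ≈ 77.7 mm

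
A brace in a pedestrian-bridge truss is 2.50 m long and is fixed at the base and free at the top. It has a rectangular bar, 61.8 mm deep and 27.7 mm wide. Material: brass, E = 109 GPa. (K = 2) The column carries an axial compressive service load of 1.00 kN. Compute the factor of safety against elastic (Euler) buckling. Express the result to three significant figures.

Buckling occurs about the weak axis: I_min = h·b³/12 with b = 27.7 mm (the shorter side).
I_min = 61.8×27.7³/12 = 1.095×10^5 mm⁴
I = 1.095×10^5 mm⁴ = 1.095×10^-7 m⁴
Effective length L_e = K·L = 2 × 2.50 = 5.000 m
P_cr = π²EI / L_e² = π² × 109×10⁹ × 1.095×10^-7 / 5.000² = 4.710×10^3 N
Factor of safety n = P_cr / P = 4.7101 / 1.00 = 4.71

n ≈ 4.71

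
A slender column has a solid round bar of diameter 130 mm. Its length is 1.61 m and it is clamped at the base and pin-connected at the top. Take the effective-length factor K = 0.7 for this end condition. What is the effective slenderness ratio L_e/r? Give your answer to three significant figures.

For a solid circle r = d/4 = 130/4 = 32.50 mm
L_e = K·L = 0.7 × 1.61 m = 1.127 m = 1127.0 mm
λ = L_e / r_min = 1127.0 / 32.50 = 34.7

λ ≈ 34.7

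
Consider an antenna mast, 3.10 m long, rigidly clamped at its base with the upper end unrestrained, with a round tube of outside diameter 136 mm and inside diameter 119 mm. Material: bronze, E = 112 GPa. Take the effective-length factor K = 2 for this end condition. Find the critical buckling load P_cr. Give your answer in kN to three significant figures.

d_o = 136 mm, d_i = 119 mm
I = π(d_o⁴ − d_i⁴)/64 = π(136⁴ − 119.0⁴)/64 = 6.949×10^6 mm⁴
I = 6.949×10^6 mm⁴ = 6.949×10^-6 m⁴
Effective length L_e = K·L = 2 × 3.10 = 6.200 m
P_cr = π²EI / L_e² = π² × 112×10⁹ × 6.949×10^-6 / 6.200² = 1.998×10^5 N

P_cr ≈ 200 kN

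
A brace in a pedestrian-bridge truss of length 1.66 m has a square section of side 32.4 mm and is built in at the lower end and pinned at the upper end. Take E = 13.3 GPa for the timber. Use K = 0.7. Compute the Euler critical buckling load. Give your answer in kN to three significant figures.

I = a⁴/12 = 32.4⁴/12 = 9.183×10^4 mm⁴
I = 9.183×10^4 mm⁴ = 9.183×10^-8 m⁴
Effective length L_e = K·L = 0.7 × 1.66 = 1.162 m
P_cr = π²EI / L_e² = π² × 13.3×10⁹ × 9.183×10^-8 / 1.162² = 8.928×10^3 N

P_cr ≈ 8.93 kN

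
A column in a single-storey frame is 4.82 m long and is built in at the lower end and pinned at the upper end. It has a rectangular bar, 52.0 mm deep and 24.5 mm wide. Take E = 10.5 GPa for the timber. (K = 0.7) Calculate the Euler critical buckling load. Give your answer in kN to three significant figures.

Buckling occurs about the weak axis: I_min = h·b³/12 with b = 24.5 mm (the shorter side).
I_min = 52.0×24.5³/12 = 6.373×10^4 mm⁴
I = 6.373×10^4 mm⁴ = 6.373×10^-8 m⁴
Effective length L_e = K·L = 0.7 × 4.82 = 3.374 m
P_cr = π²EI / L_e² = π² × 10.5×10⁹ × 6.373×10^-8 / 3.374² = 580.1 N

P_cr ≈ 0.580 kN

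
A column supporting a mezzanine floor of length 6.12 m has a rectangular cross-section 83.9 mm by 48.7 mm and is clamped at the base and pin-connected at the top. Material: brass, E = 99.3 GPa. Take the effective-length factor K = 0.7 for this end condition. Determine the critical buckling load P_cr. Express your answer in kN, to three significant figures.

P_cr ≈ 43.1 kN

Buckling occurs about the weak axis: I_min = h·b³/12 with b = 48.7 mm (the shorter side).
I_min = 83.9×48.7³/12 = 8.075×10^5 mm⁴
I = 8.075×10^5 mm⁴ = 8.075×10^-7 m⁴
Effective length L_e = K·L = 0.7 × 6.12 = 4.284 m
P_cr = π²EI / L_e² = π² × 99.3×10⁹ × 8.075×10^-7 / 4.284² = 4.312×10^4 N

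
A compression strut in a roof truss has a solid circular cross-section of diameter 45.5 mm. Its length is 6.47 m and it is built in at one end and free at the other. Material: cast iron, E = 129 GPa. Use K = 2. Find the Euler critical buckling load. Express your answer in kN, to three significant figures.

P_cr ≈ 1.60 kN

I = πd⁴/64 = π×45.5⁴/64 = 2.104×10^5 mm⁴
I = 2.104×10^5 mm⁴ = 2.104×10^-7 m⁴
Effective length L_e = K·L = 2 × 6.47 = 12.94 m
P_cr = π²EI / L_e² = π² × 129×10⁹ × 2.104×10^-7 / 12.94² = 1.600×10^3 N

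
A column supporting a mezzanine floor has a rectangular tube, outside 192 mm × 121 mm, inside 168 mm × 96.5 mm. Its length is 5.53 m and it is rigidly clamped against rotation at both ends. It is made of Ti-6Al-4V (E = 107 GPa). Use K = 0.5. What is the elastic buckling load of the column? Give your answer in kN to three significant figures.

P_cr ≈ 2180 kN

Weak-axis I_min = (h_o·b_o³ − h_i·b_i³)/12 with b_o = 121, b_i = 96.50 mm (shorter outer/inner sides).
I_min = (192×121³ − 168.0×96.50³)/12 = 1.576×10^7 mm⁴
I = 1.576×10^7 mm⁴ = 1.576×10^-5 m⁴
Effective length L_e = K·L = 0.5 × 5.53 = 2.765 m
P_cr = π²EI / L_e² = π² × 107×10⁹ × 1.576×10^-5 / 2.765² = 2.178×10^6 N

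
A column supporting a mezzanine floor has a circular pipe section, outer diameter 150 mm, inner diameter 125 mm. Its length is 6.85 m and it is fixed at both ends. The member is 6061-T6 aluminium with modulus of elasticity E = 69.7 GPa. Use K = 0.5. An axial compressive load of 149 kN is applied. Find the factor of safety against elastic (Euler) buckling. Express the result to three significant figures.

d_o = 150 mm, d_i = 125 mm
I = π(d_o⁴ − d_i⁴)/64 = π(150⁴ − 125.0⁴)/64 = 1.287×10^7 mm⁴
I = 1.287×10^7 mm⁴ = 1.287×10^-5 m⁴
Effective length L_e = K·L = 0.5 × 6.85 = 3.425 m
P_cr = π²EI / L_e² = π² × 69.7×10⁹ × 1.287×10^-5 / 3.425² = 7.545×10^5 N
Factor of safety n = P_cr / P = 754.51 / 149 = 5.06

n ≈ 5.06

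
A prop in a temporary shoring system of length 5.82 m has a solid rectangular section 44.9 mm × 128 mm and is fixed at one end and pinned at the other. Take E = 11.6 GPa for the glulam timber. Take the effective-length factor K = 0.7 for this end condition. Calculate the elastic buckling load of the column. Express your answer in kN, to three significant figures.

Buckling occurs about the weak axis: I_min = h·b³/12 with b = 44.9 mm (the shorter side).
I_min = 128×44.9³/12 = 9.655×10^5 mm⁴
I = 9.655×10^5 mm⁴ = 9.655×10^-7 m⁴
Effective length L_e = K·L = 0.7 × 5.82 = 4.074 m
P_cr = π²EI / L_e² = π² × 11.6×10⁹ × 9.655×10^-7 / 4.074² = 6.660×10^3 N

P_cr ≈ 6.66 kN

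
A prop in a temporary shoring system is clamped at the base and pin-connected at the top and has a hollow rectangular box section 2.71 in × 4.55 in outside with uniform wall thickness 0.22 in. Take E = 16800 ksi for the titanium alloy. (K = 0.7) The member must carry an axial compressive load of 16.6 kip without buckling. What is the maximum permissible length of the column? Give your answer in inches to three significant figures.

L_max ≈ 269 in

Inner dimensions: h_i = 4.55 − 2×0.22 = 4.110 in, b_i = 2.71 − 2×0.22 = 2.270 in
Weak-axis I_min = (h_o·b_o³ − h_i·b_i³)/12 with b_o = 2.71, b_i = 2.270 in (shorter outer/inner sides).
I_min = (4.55×2.71³ − 4.110×2.270³)/12 = 3.540 in⁴
At the buckling limit P_cr = P = 1.660×10^4 lb
From P_cr = π²EI/(K·L)²:  L = (1/K)·√(π²EI/P_cr) = (1/0.7)·√(π²×1.68×10^7×3.540/1.660×10^4)
L = 269 in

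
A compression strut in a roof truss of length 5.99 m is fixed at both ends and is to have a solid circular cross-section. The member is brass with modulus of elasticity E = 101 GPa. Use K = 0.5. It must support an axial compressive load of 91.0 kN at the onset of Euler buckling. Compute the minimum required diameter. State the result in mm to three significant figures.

L_e = K·L = 0.5 × 5.99 = 2.995 m
Required I = P_cr·L_e²/(π²E) = 9.100×10^4 × 2.995² / (π² × 1.01×10^11) = 8.189×10^-7 m⁴
I_req = 8.189×10^5 mm⁴
Solid circle: I = πd⁴/64  ⇒  d = (64I/π)^(1/4) = (64×8.189×10^5/π)^(1/4) = 63.9 mm

d ≈ 63.9 mm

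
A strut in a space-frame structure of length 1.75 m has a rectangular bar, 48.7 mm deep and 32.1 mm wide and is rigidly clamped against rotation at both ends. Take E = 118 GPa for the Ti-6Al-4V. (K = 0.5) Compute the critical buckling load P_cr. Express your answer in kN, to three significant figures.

P_cr ≈ 204 kN

Buckling occurs about the weak axis: I_min = h·b³/12 with b = 32.1 mm (the shorter side).
I_min = 48.7×32.1³/12 = 1.342×10^5 mm⁴
I = 1.342×10^5 mm⁴ = 1.342×10^-7 m⁴
Effective length L_e = K·L = 0.5 × 1.75 = 0.8750 m
P_cr = π²EI / L_e² = π² × 118×10⁹ × 1.342×10^-7 / 0.8750² = 2.042×10^5 N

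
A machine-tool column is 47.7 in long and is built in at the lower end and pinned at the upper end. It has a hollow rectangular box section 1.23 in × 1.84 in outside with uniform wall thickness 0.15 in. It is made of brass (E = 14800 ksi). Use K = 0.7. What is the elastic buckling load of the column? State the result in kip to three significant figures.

Inner dimensions: h_i = 1.84 − 2×0.15 = 1.540 in, b_i = 1.23 − 2×0.15 = 0.9300 in
Weak-axis I_min = (h_o·b_o³ − h_i·b_i³)/12 with b_o = 1.23, b_i = 0.9300 in (shorter outer/inner sides).
I_min = (1.84×1.23³ − 1.540×0.9300³)/12 = 0.1821 in⁴
Effective length L_e = K·L = 0.7 × 47.7 = 33.39 in
P_cr = π²EI / L_e² = π² × 14800×10³ × 0.1821 / 33.39² = 2.386×10^4 lb

P_cr ≈ 23.9 kip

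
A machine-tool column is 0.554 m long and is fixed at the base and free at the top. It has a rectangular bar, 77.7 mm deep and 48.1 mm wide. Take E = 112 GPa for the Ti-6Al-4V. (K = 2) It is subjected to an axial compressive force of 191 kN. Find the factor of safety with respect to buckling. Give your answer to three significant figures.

n ≈ 3.40

Buckling occurs about the weak axis: I_min = h·b³/12 with b = 48.1 mm (the shorter side).
I_min = 77.7×48.1³/12 = 7.206×10^5 mm⁴
I = 7.206×10^5 mm⁴ = 7.206×10^-7 m⁴
Effective length L_e = K·L = 2 × 0.554 = 1.108 m
P_cr = π²EI / L_e² = π² × 112×10⁹ × 7.206×10^-7 / 1.108² = 6.488×10^5 N
Factor of safety n = P_cr / P = 648.80 / 191 = 3.40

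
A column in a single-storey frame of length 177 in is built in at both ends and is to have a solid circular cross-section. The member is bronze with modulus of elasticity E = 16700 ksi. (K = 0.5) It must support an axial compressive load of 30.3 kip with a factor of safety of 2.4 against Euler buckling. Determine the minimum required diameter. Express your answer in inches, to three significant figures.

Required P_cr = n·P = 2.4 × 30.3 = 72.72 kip
L_e = K·L = 0.5 × 177 = 88.50 in
Required I = P_cr·L_e²/(π²E) = 7.272×10^4 × 88.50² / (π² × 1.67×10^7) = 3.456 in⁴
Solid circle: I = πd⁴/64  ⇒  d = (64I/π)^(1/4) = (64×3.456/π)^(1/4) = 2.90 in

d ≈ 2.90 in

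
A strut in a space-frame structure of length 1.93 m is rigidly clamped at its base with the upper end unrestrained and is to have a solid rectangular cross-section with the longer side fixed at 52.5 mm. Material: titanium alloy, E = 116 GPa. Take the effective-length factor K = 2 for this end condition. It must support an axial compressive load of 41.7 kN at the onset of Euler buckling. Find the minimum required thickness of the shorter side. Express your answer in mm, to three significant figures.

b ≈ 49.9 mm

L_e = K·L = 2 × 1.93 = 3.860 m
Required I = P_cr·L_e²/(π²E) = 4.170×10^4 × 3.860² / (π² × 1.16×10^11) = 5.427×10^-7 m⁴
I_req = 5.427×10^5 mm⁴
Rectangle, weak axis: I_min = h·b³/12 with h = 52.5 mm fixed  ⇒  b = (12I/h)^(1/3) = 49.9 mm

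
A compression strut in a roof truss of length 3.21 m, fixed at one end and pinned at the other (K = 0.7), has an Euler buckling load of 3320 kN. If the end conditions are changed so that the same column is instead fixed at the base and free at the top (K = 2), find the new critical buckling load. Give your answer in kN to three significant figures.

P_cr ≈ 407 kN

P_cr ∝ 1/K², so P_cr,new = P_cr,old × (K_old/K_new)² = 3320 × (0.7/2)²
= 3320 × 0.1225 = 407 kN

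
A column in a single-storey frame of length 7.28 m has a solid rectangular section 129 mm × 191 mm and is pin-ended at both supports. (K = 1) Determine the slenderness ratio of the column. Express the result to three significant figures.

For a rectangle r_min = b/√12 = 129/√12 = 37.24 mm
L_e = K·L = 1 × 7.28 m = 7.280 m = 7280.0 mm
λ = L_e / r_min = 7280.0 / 37.24 = 195

λ ≈ 195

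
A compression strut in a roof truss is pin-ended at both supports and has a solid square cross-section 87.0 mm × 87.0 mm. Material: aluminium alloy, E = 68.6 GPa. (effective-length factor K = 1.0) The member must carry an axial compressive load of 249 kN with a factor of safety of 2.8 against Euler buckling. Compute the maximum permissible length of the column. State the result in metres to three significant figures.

L_max ≈ 2.15 m

I = a⁴/12 = 87.0⁴/12 = 4.774×10^6 mm⁴
I = 4.774×10^-6 m⁴
Required critical load P_cr = n·P = 2.8 × 249 = 697.2 kN = 6.972×10^5 N
From P_cr = π²EI/(K·L)²:  L = (1/K)·√(π²EI/P_cr) = (1/1)·√(π²×6.86×10^10×4.774×10^-6/6.972×10^5)
L = 2.15 m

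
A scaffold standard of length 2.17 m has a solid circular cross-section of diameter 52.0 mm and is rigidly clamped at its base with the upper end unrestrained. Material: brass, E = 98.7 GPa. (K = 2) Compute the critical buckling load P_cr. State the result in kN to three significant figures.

P_cr ≈ 18.6 kN

I = πd⁴/64 = π×52.0⁴/64 = 3.589×10^5 mm⁴
I = 3.589×10^5 mm⁴ = 3.589×10^-7 m⁴
Effective length L_e = K·L = 2 × 2.17 = 4.340 m
P_cr = π²EI / L_e² = π² × 98.7×10⁹ × 3.589×10^-7 / 4.340² = 1.856×10^4 N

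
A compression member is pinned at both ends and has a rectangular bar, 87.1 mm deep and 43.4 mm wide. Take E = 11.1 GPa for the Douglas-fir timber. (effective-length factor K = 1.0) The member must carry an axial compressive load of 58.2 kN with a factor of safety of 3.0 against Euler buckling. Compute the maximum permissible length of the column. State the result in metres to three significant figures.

L_max ≈ 0.610 m

Buckling occurs about the weak axis: I_min = h·b³/12 with b = 43.4 mm (the shorter side).
I_min = 87.1×43.4³/12 = 5.933×10^5 mm⁴
I = 5.933×10^-7 m⁴
Required critical load P_cr = n·P = 3.0 × 58.2 = 174.6 kN = 1.746×10^5 N
From P_cr = π²EI/(K·L)²:  L = (1/K)·√(π²EI/P_cr) = (1/1)·√(π²×1.11×10^10×5.933×10^-7/1.746×10^5)
L = 0.610 m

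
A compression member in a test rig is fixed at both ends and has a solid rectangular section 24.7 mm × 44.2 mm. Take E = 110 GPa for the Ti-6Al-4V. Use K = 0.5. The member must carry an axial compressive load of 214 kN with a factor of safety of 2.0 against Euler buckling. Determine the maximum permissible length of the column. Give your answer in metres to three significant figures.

Buckling occurs about the weak axis: I_min = h·b³/12 with b = 24.7 mm (the shorter side).
I_min = 44.2×24.7³/12 = 5.550×10^4 mm⁴
I = 5.550×10^-8 m⁴
Required critical load P_cr = n·P = 2.0 × 214 = 428.0 kN = 4.280×10^5 N
From P_cr = π²EI/(K·L)²:  L = (1/K)·√(π²EI/P_cr) = (1/0.5)·√(π²×1.10×10^11×5.550×10^-8/4.280×10^5)
L = 0.750 m

L_max ≈ 0.750 m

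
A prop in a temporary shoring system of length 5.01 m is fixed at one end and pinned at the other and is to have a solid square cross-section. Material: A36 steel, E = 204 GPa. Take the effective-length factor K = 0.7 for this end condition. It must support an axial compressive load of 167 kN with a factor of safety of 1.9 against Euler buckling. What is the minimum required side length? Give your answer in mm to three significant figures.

Required P_cr = n·P = 1.9 × 167 = 317.3 kN
L_e = K·L = 0.7 × 5.01 = 3.507 m
Required I = P_cr·L_e²/(π²E) = 3.173×10^5 × 3.507² / (π² × 2.04×10^11) = 1.938×10^-6 m⁴
I_req = 1.938×10^6 mm⁴
Solid square: I = a⁴/12  ⇒  a = (12I)^(1/4) = (12×1.938×10^6)^(1/4) = 69.4 mm

a ≈ 69.4 mm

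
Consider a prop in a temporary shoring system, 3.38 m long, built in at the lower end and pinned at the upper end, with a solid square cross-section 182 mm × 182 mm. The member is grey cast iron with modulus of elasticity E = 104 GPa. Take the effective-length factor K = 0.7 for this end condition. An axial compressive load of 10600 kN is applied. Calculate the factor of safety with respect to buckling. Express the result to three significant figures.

I = a⁴/12 = 182⁴/12 = 9.143×10^7 mm⁴
I = 9.143×10^7 mm⁴ = 9.143×10^-5 m⁴
Effective length L_e = K·L = 0.7 × 3.38 = 2.366 m
P_cr = π²EI / L_e² = π² × 104×10⁹ × 9.143×10^-5 / 2.366² = 1.677×10^7 N
Factor of safety n = P_cr / P = 16765 / 10600 = 1.58

n ≈ 1.58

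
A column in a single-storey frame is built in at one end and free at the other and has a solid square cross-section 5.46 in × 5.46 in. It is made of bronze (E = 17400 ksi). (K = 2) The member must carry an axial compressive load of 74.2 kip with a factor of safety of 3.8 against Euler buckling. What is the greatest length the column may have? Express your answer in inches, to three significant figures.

I = a⁴/12 = 5.46⁴/12 = 74.06 in⁴
Required critical load P_cr = n·P = 3.8 × 74.2 = 282.0 kip = 2.820×10^5 lb
From P_cr = π²EI/(K·L)²:  L = (1/K)·√(π²EI/P_cr) = (1/2)·√(π²×1.74×10^7×74.06/2.820×10^5)
L = 106 in

L_max ≈ 106 in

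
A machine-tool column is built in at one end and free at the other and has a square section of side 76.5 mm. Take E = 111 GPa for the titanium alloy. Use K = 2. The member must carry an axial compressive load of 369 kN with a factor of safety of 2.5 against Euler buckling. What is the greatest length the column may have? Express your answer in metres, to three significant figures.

L_max ≈ 0.921 m

I = a⁴/12 = 76.5⁴/12 = 2.854×10^6 mm⁴
I = 2.854×10^-6 m⁴
Required critical load P_cr = n·P = 2.5 × 369 = 922.5 kN = 9.225×10^5 N
From P_cr = π²EI/(K·L)²:  L = (1/K)·√(π²EI/P_cr) = (1/2)·√(π²×1.11×10^11×2.854×10^-6/9.225×10^5)
L = 0.921 m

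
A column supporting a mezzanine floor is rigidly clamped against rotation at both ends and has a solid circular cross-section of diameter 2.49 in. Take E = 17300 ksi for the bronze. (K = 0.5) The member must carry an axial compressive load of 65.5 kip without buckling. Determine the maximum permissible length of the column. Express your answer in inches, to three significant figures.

I = πd⁴/64 = π×2.49⁴/64 = 1.887 in⁴
At the buckling limit P_cr = P = 6.550×10^4 lb
From P_cr = π²EI/(K·L)²:  L = (1/K)·√(π²EI/P_cr) = (1/0.5)·√(π²×1.73×10^7×1.887/6.550×10^4)
L = 140 in

L_max ≈ 140 in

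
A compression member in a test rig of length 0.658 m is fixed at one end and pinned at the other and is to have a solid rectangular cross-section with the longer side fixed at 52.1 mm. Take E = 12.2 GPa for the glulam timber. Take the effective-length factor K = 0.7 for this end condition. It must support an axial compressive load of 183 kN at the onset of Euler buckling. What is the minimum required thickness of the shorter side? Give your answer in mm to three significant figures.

b ≈ 42.0 mm

L_e = K·L = 0.7 × 0.658 = 0.4606 m
Required I = P_cr·L_e²/(π²E) = 1.830×10^5 × 0.4606² / (π² × 1.22×10^10) = 3.224×10^-7 m⁴
I_req = 3.224×10^5 mm⁴
Rectangle, weak axis: I_min = h·b³/12 with h = 52.1 mm fixed  ⇒  b = (12I/h)^(1/3) = 42.0 mm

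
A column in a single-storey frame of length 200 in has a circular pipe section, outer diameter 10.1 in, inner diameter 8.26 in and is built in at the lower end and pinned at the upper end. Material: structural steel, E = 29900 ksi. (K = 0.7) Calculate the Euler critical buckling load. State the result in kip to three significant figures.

d_o = 10.1 in, d_i = 8.26 in
I = π(d_o⁴ − d_i⁴)/64 = π(10.1⁴ − 8.260⁴)/64 = 282.3 in⁴
Effective length L_e = K·L = 0.7 × 200 = 140.0 in
P_cr = π²EI / L_e² = π² × 29900×10³ × 282.3 / 140.0² = 4.250×10^6 lb

P_cr ≈ 4250 kip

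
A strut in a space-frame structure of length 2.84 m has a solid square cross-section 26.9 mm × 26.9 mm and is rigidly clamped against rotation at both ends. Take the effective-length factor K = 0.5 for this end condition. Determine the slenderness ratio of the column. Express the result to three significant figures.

I = a⁴/12 = 26.9⁴/12 = 4.363×10^4 mm⁴
A = 723.6 mm²;  r_min = √(I/A) = √(4.363×10^4/723.6) = 7.765 mm
L_e = K·L = 0.5 × 2.84 m = 1.420 m = 1420.0 mm
λ = L_e / r_min = 1420.0 / 7.765 = 183

λ ≈ 183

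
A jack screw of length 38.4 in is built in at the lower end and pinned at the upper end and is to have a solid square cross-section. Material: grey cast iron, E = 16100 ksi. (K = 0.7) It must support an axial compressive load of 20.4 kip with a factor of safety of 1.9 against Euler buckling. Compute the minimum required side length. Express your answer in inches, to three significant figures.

a ≈ 1.21 in

Required P_cr = n·P = 1.9 × 20.4 = 38.76 kip
L_e = K·L = 0.7 × 38.4 = 26.88 in
Required I = P_cr·L_e²/(π²E) = 3.876×10^4 × 26.88² / (π² × 1.61×10^7) = 0.1762 in⁴
Solid square: I = a⁴/12  ⇒  a = (12I)^(1/4) = (12×0.1762)^(1/4) = 1.21 in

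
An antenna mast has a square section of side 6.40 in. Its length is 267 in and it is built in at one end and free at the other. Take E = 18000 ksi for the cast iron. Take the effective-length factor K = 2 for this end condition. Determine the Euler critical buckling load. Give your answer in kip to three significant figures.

P_cr ≈ 87.1 kip

I = a⁴/12 = 6.40⁴/12 = 139.8 in⁴
Effective length L_e = K·L = 2 × 267 = 534.0 in
P_cr = π²EI / L_e² = π² × 18000×10³ × 139.8 / 534.0² = 8.710×10^4 lb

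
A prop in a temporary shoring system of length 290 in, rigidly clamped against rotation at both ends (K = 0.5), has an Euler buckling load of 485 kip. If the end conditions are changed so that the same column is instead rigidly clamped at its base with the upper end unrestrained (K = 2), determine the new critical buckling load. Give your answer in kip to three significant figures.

P_cr ∝ 1/K², so P_cr,new = P_cr,old × (K_old/K_new)² = 485 × (0.5/2)²
= 485 × 0.06250 = 30.3 kip

P_cr ≈ 30.3 kip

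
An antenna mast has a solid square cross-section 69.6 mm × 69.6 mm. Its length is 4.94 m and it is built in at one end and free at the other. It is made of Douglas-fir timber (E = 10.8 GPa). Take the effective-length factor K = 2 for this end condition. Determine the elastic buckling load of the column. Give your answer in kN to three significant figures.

I = a⁴/12 = 69.6⁴/12 = 1.955×10^6 mm⁴
I = 1.955×10^6 mm⁴ = 1.955×10^-6 m⁴
Effective length L_e = K·L = 2 × 4.94 = 9.880 m
P_cr = π²EI / L_e² = π² × 10.8×10⁹ × 1.955×10^-6 / 9.880² = 2.135×10^3 N

P_cr ≈ 2.14 kN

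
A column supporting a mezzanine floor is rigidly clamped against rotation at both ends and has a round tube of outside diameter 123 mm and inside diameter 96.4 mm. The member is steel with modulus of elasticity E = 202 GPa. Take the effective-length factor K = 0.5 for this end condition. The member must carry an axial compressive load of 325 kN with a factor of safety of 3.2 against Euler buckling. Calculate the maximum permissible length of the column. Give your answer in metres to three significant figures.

L_max ≈ 7.32 m

d_o = 123 mm, d_i = 96.4 mm
I = π(d_o⁴ − d_i⁴)/64 = π(123⁴ − 96.40⁴)/64 = 6.996×10^6 mm⁴
I = 6.996×10^-6 m⁴
Required critical load P_cr = n·P = 3.2 × 325 = 1040 kN = 1.040×10^6 N
From P_cr = π²EI/(K·L)²:  L = (1/K)·√(π²EI/P_cr) = (1/0.5)·√(π²×2.02×10^11×6.996×10^-6/1.040×10^6)
L = 7.32 m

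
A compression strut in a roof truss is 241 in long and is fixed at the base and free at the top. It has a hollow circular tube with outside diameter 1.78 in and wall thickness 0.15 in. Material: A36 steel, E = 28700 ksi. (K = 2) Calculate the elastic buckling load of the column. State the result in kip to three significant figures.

P_cr ≈ 0.314 kip

Inner diameter d_i = 1.78 − 2×0.15 = 1.480 in
I = π(d_o⁴ − d_i⁴)/64 = π(1.78⁴ − 1.480⁴)/64 = 0.2573 in⁴
Effective length L_e = K·L = 2 × 241 = 482.0 in
P_cr = π²EI / L_e² = π² × 28700×10³ × 0.2573 / 482.0² = 313.7 lb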